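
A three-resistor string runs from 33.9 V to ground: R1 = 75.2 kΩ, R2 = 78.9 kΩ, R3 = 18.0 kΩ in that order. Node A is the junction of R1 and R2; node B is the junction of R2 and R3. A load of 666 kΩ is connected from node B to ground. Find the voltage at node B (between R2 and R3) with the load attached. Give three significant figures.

V ≈ 3.46 V

At node B, R3 is in parallel with the load: R3‖R_L = 17.53 kΩ.
Below node A the resistance is R2 + (R3‖R_L) = 96.43 kΩ, so V_A = 33.9 × 96.43/171.6 = 19.05 V.
Then V_B = V_A × (R3‖R_L)/(R2 + R3‖R_L) = 19.05 × 17.53/96.43 = 3.46 V.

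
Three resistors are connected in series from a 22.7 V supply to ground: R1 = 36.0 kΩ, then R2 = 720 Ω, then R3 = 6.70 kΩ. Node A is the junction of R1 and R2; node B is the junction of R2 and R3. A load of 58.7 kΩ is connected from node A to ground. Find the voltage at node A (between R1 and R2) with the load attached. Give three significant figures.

Below node A the series string R2+R3 = 7420 Ω sits in parallel with the 58700 Ω load: 6587 Ω.
V_A = 22.7 × 6587/(36000 + 6587) = 3.51 V.

V ≈ 3.51 V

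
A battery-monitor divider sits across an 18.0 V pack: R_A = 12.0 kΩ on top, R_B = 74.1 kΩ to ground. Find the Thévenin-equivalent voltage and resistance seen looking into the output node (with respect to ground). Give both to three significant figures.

V_th = 15.5 V, R_th = 10.3 kΩ

V_th is the open-circuit tap voltage: 18.0 × 74.1/(12.0 + 74.1) = 15.5 V.
With the supply zeroed, R_A and R_B appear in parallel from the tap: R_th = R_A‖R_B = (12.0 × 74.1)/86.10 = 10.3 kΩ.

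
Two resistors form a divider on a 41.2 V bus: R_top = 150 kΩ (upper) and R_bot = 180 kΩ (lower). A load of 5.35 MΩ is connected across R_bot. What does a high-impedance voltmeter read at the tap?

V_out ≈ 22.1 V

The load sits in parallel with R_bot: R_bot‖R_L = (180 × 5350) / (180 + 5350) = 174.1 kΩ.
V_out = 41.2 × 174.1 / (150 + 174.1) = 41.2 × 174.1/324.1 = 22.1 V.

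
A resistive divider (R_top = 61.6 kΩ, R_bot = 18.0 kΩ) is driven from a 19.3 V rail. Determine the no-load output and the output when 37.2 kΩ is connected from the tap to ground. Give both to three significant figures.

Open-circuit: V = 19.3 × 18.0/(61.6 + 18.0) = 4.36 V.
With the load, R_bot becomes R_bot‖R_L = 12.13 kΩ, so V = 19.3 × 12.13/73.73 = 3.18 V.

Unloaded: 4.36 V; loaded: 3.18 V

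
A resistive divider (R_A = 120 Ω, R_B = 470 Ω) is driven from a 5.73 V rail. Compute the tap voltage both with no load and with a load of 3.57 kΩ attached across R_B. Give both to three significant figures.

Unloaded: 4.56 V; loaded: 4.45 V

Open-circuit: V = 5.73 × 470/(120 + 470) = 4.56 V.
With the load, R_B becomes R_B‖R_L = 415.3 Ω, so V = 5.73 × 415.3/535.3 = 4.45 V.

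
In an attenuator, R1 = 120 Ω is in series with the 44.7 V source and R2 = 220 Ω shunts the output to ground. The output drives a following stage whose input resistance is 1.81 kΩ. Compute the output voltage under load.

V_out ≈ 27.7 V

The load sits in parallel with R2: R2‖R_L = (220 × 1810) / (220 + 1810) = 196.2 Ω.
V_out = 44.7 × 196.2 / (120 + 196.2) = 44.7 × 196.2/316.2 = 27.7 V.
(Unloaded it would have been 28.9 V.)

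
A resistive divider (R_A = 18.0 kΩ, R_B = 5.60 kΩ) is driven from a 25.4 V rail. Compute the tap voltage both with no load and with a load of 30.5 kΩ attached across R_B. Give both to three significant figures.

Unloaded: 6.03 V; loaded: 5.29 V

Open-circuit: V = 25.4 × 5.60/(18.0 + 5.60) = 6.03 V.
With the load, R_B becomes R_B‖R_L = 4.731 kΩ, so V = 25.4 × 4.731/22.73 = 5.29 V.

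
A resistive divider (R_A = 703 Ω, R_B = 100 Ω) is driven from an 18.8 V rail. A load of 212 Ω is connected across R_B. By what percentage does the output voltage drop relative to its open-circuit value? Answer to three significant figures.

The divider's output (Thévenin) resistance is R_A‖R_B = 87.55 Ω.
Fractional drop under load = R_th/(R_th + R_L) = 87.55 / (87.55 + 212) = 0.2923.
So the output falls by 29.2 %.

29.2 %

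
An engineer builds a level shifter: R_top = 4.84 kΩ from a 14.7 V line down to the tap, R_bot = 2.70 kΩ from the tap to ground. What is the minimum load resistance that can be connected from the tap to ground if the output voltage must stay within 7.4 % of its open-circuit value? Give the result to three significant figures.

R_L(min) ≈ 21.7 kΩ

Output resistance R_th = R_top‖R_bot = (4.84 × 2.70)/7.540 = 1.733 kΩ.
The fractional drop is R_th/(R_th + R_L); requiring this ≤ 0.0740 gives R_L ≥ R_th(1/0.0740 − 1) = 1.733 × 12.51 = 21.7 kΩ.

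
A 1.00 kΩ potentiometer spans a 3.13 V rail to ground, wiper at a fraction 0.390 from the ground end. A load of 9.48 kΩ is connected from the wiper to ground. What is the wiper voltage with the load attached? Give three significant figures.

The wiper splits the pot into (1−α)R = 610.0 Ω above and αR = 390.0 Ω below.
Lower section ‖ load = 374.6 Ω.
V_wiper = 3.13 × 374.6/(610.0 + 374.6) = 1.19 V.

V ≈ 1.19 V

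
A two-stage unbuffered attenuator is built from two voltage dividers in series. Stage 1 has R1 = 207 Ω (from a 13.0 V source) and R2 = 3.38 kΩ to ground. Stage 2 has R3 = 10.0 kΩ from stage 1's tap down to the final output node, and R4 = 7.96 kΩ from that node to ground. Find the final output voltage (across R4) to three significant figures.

V_out ≈ 5.37 V

Stage 2 presents R3+R4 = 17960 Ω as a load on stage 1's tap.
Stage 1's lower leg becomes R2‖(R3+R4) = 2845 Ω, so V_mid = 13.0 × 2845/3052 = 12.12 V.
Stage 2 is itself unloaded: V_out = V_mid × R4/(R3+R4) = 12.12 × 7960/17960 = 5.37 V.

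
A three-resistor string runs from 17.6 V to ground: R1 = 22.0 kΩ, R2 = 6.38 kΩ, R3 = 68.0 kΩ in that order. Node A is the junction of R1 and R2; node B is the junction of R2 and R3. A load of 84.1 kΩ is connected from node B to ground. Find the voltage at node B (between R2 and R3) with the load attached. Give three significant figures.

V ≈ 10.0 V

At node B, R3 is in parallel with the load: R3‖R_L = 37.60 kΩ.
Below node A the resistance is R2 + (R3‖R_L) = 43.98 kΩ, so V_A = 17.6 × 43.98/65.98 = 11.73 V.
Then V_B = V_A × (R3‖R_L)/(R2 + R3‖R_L) = 11.73 × 37.60/43.98 = 10.0 V.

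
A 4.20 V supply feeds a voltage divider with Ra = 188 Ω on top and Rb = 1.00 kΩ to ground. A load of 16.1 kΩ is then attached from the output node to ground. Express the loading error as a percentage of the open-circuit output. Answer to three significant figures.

The divider's output (Thévenin) resistance is Ra‖Rb = 158.2 Ω.
Fractional drop under load = R_th/(R_th + R_L) = 158.2 / (158.2 + 16100) = 0.009733.
So the output falls by 0.973 %.

0.973 %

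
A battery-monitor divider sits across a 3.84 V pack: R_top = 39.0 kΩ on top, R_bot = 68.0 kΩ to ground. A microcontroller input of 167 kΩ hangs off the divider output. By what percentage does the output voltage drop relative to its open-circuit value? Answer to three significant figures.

Unloaded V = 3.84 × 68.0/107.0 = 2.4404 V.
Loaded: R_bot‖R_L = 48.32 kΩ, giving V = 3.84 × 48.32/87.32 = 2.1250 V.
Drop = (2.4404 − 2.1250) / 2.4404 = 12.9 %.

12.9 %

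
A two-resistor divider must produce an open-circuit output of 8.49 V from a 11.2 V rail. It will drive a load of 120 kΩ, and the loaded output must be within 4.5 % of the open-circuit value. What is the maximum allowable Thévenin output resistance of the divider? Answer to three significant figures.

Loading drop = R_th/(R_th + R_L) ≤ 0.0450, so R_th ≤ R_L · ε/(1−ε) = 120 kΩ × 0.0450/0.9550 = 5.65 kΩ.
(Any R1, R2 with R2/(R1+R2) = 0.758 and R1‖R2 ≤ 5.65 kΩ will meet the spec.)

R_th ≤ 5.65 kΩ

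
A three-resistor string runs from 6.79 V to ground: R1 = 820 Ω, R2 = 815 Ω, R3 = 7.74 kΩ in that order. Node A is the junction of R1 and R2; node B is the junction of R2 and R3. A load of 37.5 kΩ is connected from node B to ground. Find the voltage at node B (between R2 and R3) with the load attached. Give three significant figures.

V ≈ 5.41 V

At node B, R3 is in parallel with the load: R3‖R_L = 6416 Ω.
Below node A the resistance is R2 + (R3‖R_L) = 7231 Ω, so V_A = 6.79 × 7231/8051 = 6.098 V.
Then V_B = V_A × (R3‖R_L)/(R2 + R3‖R_L) = 6.098 × 6416/7231 = 5.41 V.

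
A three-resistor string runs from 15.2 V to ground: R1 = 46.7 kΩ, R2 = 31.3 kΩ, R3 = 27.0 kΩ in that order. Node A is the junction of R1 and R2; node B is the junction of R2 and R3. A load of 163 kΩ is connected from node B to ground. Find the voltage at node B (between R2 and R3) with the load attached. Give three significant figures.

At node B, R3 is in parallel with the load: R3‖R_L = 23.16 kΩ.
Below node A the resistance is R2 + (R3‖R_L) = 54.46 kΩ, so V_A = 15.2 × 54.46/101.2 = 8.183 V.
Then V_B = V_A × (R3‖R_L)/(R2 + R3‖R_L) = 8.183 × 23.16/54.46 = 3.48 V.

V ≈ 3.48 V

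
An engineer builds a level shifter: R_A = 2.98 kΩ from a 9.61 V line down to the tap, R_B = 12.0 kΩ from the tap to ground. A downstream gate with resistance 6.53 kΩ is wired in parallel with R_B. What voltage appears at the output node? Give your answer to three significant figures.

The load sits in parallel with R_B: R_B‖R_L = (12.0 × 6.53) / (12.0 + 6.53) = 4.229 kΩ.
V_out = 9.61 × 4.229 / (2.98 + 4.229) = 9.61 × 4.229/7.209 = 5.64 V.
(Unloaded it would have been 7.70 V.)

V_out ≈ 5.64 V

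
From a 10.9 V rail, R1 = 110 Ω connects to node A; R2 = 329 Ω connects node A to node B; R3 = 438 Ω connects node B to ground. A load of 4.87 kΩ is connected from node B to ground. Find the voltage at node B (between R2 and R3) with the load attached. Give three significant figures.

V ≈ 5.21 V

At node B, R3 is in parallel with the load: R3‖R_L = 401.9 Ω.
Below node A the resistance is R2 + (R3‖R_L) = 730.9 Ω, so V_A = 10.9 × 730.9/840.9 = 9.474 V.
Then V_B = V_A × (R3‖R_L)/(R2 + R3‖R_L) = 9.474 × 401.9/730.9 = 5.21 V.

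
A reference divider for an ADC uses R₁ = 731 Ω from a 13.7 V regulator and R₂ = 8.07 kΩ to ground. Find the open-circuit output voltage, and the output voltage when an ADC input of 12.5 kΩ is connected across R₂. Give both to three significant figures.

Unloaded: 12.6 V; loaded: 11.9 V

Open-circuit: V = 13.7 × 8070/(731 + 8070) = 12.6 V.
With the load, R₂ becomes R₂‖R_L = 4904 Ω, so V = 13.7 × 4904/5635 = 11.9 V.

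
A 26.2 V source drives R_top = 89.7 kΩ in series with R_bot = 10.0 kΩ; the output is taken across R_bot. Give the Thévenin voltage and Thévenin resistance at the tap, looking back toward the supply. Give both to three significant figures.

V_th is the open-circuit tap voltage: 26.2 × 10.0/(89.7 + 10.0) = 2.63 V.
With the supply zeroed, R_top and R_bot appear in parallel from the tap: R_th = R_top‖R_bot = (89.7 × 10.0)/99.70 = 9.00 kΩ.

V_th = 2.63 V, R_th = 9.00 kΩ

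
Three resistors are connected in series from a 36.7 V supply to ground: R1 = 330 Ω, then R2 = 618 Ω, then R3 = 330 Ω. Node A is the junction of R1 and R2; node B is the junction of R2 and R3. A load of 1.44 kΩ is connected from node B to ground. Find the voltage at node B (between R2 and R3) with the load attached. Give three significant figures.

V ≈ 8.10 V

At node B, R3 is in parallel with the load: R3‖R_L = 268.5 Ω.
Below node A the resistance is R2 + (R3‖R_L) = 886.5 Ω, so V_A = 36.7 × 886.5/1216 = 26.74 V.
Then V_B = V_A × (R3‖R_L)/(R2 + R3‖R_L) = 26.74 × 268.5/886.5 = 8.10 V.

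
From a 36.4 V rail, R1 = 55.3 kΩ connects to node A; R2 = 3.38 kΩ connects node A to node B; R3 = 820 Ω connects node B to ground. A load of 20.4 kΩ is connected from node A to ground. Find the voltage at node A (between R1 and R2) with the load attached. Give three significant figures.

V ≈ 2.16 V

Below node A the series string R2+R3 = 4200 Ω sits in parallel with the 20400 Ω load: 3483 Ω.
V_A = 36.4 × 3483/(55300 + 3483) = 2.16 V.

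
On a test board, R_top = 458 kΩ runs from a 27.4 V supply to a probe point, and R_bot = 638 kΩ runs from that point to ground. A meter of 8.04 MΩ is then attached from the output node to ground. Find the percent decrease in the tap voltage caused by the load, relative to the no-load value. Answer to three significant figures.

The divider's output (Thévenin) resistance is R_top‖R_bot = 266.6 kΩ.
Fractional drop under load = R_th/(R_th + R_L) = 266.6 / (266.6 + 8040) = 0.03210.
So the output falls by 3.21 %.

3.21 %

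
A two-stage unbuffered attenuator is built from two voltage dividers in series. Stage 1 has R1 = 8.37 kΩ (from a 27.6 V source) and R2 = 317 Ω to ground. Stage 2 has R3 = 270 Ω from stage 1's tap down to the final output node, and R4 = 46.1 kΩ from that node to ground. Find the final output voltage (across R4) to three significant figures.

V_out ≈ 0.995 V

Stage 2 presents R3+R4 = 46370 Ω as a load on stage 1's tap.
Stage 1's lower leg becomes R2‖(R3+R4) = 314.8 Ω, so V_mid = 27.6 × 314.8/8685 = 1.001 V.
Stage 2 is itself unloaded: V_out = V_mid × R4/(R3+R4) = 1.001 × 46100/46370 = 0.995 V.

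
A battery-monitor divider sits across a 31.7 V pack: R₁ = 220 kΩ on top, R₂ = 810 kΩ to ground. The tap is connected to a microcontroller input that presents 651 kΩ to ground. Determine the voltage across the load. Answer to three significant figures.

The load sits in parallel with R₂: R₂‖R_L = (810 × 651) / (810 + 651) = 360.9 kΩ.
V_out = 31.7 × 360.9 / (220 + 360.9) = 31.7 × 360.9/580.9 = 19.7 V.
(Unloaded it would have been 24.9 V.)

V_out ≈ 19.7 V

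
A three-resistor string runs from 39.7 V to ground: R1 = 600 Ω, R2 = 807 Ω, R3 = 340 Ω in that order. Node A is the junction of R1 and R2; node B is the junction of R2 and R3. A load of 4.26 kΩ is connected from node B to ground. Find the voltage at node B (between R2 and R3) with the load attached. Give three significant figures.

At node B, R3 is in parallel with the load: R3‖R_L = 314.9 Ω.
Below node A the resistance is R2 + (R3‖R_L) = 1122 Ω, so V_A = 39.7 × 1122/1722 = 25.87 V.
Then V_B = V_A × (R3‖R_L)/(R2 + R3‖R_L) = 25.87 × 314.9/1122 = 7.26 V.

V ≈ 7.26 V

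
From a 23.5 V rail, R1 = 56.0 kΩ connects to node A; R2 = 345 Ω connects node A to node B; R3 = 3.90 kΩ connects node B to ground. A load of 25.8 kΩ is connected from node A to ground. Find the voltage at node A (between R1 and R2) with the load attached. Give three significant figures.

V ≈ 1.44 V

Below node A the series string R2+R3 = 4245 Ω sits in parallel with the 25800 Ω load: 3645 Ω.
V_A = 23.5 × 3645/(56000 + 3645) = 1.44 V.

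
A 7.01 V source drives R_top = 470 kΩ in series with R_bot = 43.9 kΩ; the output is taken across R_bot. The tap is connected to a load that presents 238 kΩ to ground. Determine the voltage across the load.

The load sits in parallel with R_bot: R_bot‖R_L = (43.9 × 238) / (43.9 + 238) = 37.06 kΩ.
V_out = 7.01 × 37.06 / (470 + 37.06) = 7.01 × 37.06/507.1 = 0.512 V.
(Unloaded it would have been 0.599 V.)

V_out ≈ 0.512 V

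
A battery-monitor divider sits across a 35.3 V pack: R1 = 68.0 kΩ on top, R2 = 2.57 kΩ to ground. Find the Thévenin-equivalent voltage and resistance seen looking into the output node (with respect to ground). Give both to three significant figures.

V_th = 1.29 V, R_th = 2.48 kΩ

V_th is the open-circuit tap voltage: 35.3 × 2.57/(68.0 + 2.57) = 1.29 V.
With the supply zeroed, R1 and R2 appear in parallel from the tap: R_th = R1‖R2 = (68.0 × 2.57)/70.57 = 2.48 kΩ.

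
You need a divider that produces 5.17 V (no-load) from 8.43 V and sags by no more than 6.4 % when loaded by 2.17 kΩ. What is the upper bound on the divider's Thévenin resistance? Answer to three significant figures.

R_th ≤ 148 Ω

Loading drop = R_th/(R_th + R_L) ≤ 0.0640, so R_th ≤ R_L · ε/(1−ε) = 2.17 kΩ × 0.0640/0.9360 = 148 Ω.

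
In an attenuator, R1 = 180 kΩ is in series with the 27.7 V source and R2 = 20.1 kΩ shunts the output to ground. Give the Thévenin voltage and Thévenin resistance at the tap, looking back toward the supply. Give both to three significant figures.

V_th is the open-circuit tap voltage: 27.7 × 20.1/(180 + 20.1) = 2.78 V.
With the supply zeroed, R1 and R2 appear in parallel from the tap: R_th = R1‖R2 = (180 × 20.1)/200.1 = 18.1 kΩ.

V_th = 2.78 V, R_th = 18.1 kΩ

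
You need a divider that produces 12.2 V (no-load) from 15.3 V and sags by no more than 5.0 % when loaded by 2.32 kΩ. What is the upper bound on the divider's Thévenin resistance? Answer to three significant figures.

Loading drop = R_th/(R_th + R_L) ≤ 0.0500, so R_th ≤ R_L · ε/(1−ε) = 2.32 kΩ × 0.0500/0.9500 = 122 Ω.

R_th ≤ 122 Ω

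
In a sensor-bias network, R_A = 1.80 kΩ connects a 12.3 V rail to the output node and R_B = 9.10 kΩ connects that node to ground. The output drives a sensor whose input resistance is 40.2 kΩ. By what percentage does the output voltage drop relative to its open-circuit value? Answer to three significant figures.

The divider's output (Thévenin) resistance is R_A‖R_B = 1.503 kΩ.
Fractional drop under load = R_th/(R_th + R_L) = 1.503 / (1.503 + 40.2) = 0.03603.
So the output falls by 3.60 %.

3.60 %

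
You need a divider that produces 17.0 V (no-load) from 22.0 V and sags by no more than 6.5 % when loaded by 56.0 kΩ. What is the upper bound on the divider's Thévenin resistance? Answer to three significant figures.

R_th ≤ 3.89 kΩ

Loading drop = R_th/(R_th + R_L) ≤ 0.0650, so R_th ≤ R_L · ε/(1−ε) = 56.0 kΩ × 0.0650/0.9350 = 3.89 kΩ.
(Any R1, R2 with R2/(R1+R2) = 0.773 and R1‖R2 ≤ 3.89 kΩ will meet the spec.)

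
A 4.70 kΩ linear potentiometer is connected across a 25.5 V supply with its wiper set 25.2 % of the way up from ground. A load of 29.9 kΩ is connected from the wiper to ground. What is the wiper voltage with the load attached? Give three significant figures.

V ≈ 6.24 V

The wiper splits the pot into (1−α)R = 3.516 kΩ above and αR = 1.184 kΩ below.
Lower section ‖ load = 1.139 kΩ.
V_wiper = 25.5 × 1.139/(3.516 + 1.139) = 6.24 V.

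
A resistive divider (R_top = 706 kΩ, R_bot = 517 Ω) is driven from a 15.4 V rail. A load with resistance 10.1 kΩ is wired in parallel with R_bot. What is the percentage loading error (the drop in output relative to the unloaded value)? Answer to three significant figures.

4.87 %

The divider's output (Thévenin) resistance is R_top‖R_bot = 516.6 Ω.
Fractional drop under load = R_th/(R_th + R_L) = 516.6 / (516.6 + 10100) = 0.04866.
So the output falls by 4.87 %.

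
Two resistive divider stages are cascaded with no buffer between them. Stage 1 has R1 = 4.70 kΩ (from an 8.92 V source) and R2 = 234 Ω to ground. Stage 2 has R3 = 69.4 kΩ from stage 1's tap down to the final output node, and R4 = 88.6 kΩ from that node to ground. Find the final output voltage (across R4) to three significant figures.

V_out ≈ 0.237 V

Stage 2 presents R3+R4 = 158000 Ω as a load on stage 1's tap.
Stage 1's lower leg becomes R2‖(R3+R4) = 233.7 Ω, so V_mid = 8.92 × 233.7/4934 = 0.4224 V.
Stage 2 is itself unloaded: V_out = V_mid × R4/(R3+R4) = 0.4224 × 88600/158000 = 0.237 V.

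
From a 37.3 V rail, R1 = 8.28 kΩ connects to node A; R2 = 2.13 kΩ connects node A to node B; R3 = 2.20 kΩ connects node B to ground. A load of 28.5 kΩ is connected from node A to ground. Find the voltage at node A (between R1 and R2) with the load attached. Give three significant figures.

Below node A the series string R2+R3 = 4.330 kΩ sits in parallel with the 28.5 kΩ load: 3.759 kΩ.
V_A = 37.3 × 3.759/(8.28 + 3.759) = 11.6 V.

V ≈ 11.6 V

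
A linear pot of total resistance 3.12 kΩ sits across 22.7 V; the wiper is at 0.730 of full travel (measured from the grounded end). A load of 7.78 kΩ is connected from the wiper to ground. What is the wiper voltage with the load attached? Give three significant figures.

The wiper splits the pot into (1−α)R = 842.4 Ω above and αR = 2278 Ω below.
Lower section ‖ load = 1762 Ω.
V_wiper = 22.7 × 1762/(842.4 + 1762) = 15.4 V.

V ≈ 15.4 V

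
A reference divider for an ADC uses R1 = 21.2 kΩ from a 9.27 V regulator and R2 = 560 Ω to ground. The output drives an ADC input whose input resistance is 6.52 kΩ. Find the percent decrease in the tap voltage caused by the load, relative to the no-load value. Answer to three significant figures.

7.72 %

The divider's output (Thévenin) resistance is R1‖R2 = 545.6 Ω.
Fractional drop under load = R_th/(R_th + R_L) = 545.6 / (545.6 + 6520) = 0.07722.
So the output falls by 7.72 %.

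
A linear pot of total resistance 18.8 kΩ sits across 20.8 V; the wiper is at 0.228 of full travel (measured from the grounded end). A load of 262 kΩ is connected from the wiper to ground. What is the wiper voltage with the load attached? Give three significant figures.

The wiper splits the pot into (1−α)R = 14.51 kΩ above and αR = 4.286 kΩ below.
Lower section ‖ load = 4.217 kΩ.
V_wiper = 20.8 × 4.217/(14.51 + 4.217) = 4.68 V.

V ≈ 4.68 V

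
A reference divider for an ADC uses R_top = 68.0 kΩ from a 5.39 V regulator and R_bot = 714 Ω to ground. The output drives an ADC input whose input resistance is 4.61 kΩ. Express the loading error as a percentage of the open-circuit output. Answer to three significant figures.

Unloaded V = 5.39 × 714/68710 = 0.056007 V.
Loaded: R_bot‖R_L = 618.2 Ω, giving V = 5.39 × 618.2/68620 = 0.048564 V.
Drop = (0.056007 − 0.048564) / 0.056007 = 13.3 %.

13.3 %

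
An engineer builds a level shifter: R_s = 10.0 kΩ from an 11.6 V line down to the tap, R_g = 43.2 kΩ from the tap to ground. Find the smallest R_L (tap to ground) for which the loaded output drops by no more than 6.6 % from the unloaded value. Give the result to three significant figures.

Output resistance R_th = R_s‖R_g = (10.0 × 43.2)/53.20 = 8.120 kΩ.
The fractional drop is R_th/(R_th + R_L); requiring this ≤ 0.0660 gives R_L ≥ R_th(1/0.0660 − 1) = 8.120 × 14.15 = 115 kΩ.

R_L(min) ≈ 115 kΩ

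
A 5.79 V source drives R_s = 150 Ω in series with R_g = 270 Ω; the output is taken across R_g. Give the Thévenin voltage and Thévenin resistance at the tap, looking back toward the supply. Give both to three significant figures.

V_th is the open-circuit tap voltage: 5.79 × 270/(150 + 270) = 3.72 V.
With the supply zeroed, R_s and R_g appear in parallel from the tap: R_th = R_s‖R_g = (150 × 270)/420.0 = 96.4 Ω.

V_th = 3.72 V, R_th = 96.4 Ω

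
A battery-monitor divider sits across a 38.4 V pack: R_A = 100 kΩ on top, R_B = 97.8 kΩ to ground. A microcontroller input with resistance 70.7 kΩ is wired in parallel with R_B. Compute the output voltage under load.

The load sits in parallel with R_B: R_B‖R_L = (97.8 × 70.7) / (97.8 + 70.7) = 41.04 kΩ.
V_out = 38.4 × 41.04 / (100 + 41.04) = 38.4 × 41.04/141.0 = 11.2 V.

V_out ≈ 11.2 V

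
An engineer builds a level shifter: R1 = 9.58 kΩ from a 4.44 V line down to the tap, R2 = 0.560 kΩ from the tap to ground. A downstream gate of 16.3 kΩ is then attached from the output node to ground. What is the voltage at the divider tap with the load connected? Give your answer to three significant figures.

The load sits in parallel with R2: R2‖R_L = (560 × 16300) / (560 + 16300) = 541.4 Ω.
V_out = 4.44 × 541.4 / (9580 + 541.4) = 4.44 × 541.4/10120 = 0.237 V.

V_out ≈ 0.237 V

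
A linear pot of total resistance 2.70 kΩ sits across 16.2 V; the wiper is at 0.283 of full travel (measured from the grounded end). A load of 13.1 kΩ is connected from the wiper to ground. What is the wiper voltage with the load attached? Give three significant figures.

V ≈ 4.40 V

The wiper splits the pot into (1−α)R = 1936 Ω above and αR = 764.1 Ω below.
Lower section ‖ load = 722.0 Ω.
V_wiper = 16.2 × 722.0/(1936 + 722.0) = 4.40 V.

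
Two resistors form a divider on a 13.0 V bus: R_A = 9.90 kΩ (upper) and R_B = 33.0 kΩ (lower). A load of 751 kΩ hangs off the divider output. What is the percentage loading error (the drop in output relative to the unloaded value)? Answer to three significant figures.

The divider's output (Thévenin) resistance is R_A‖R_B = 7.615 kΩ.
Fractional drop under load = R_th/(R_th + R_L) = 7.615 / (7.615 + 751) = 0.01004.
So the output falls by 1.00 %.

1.00 %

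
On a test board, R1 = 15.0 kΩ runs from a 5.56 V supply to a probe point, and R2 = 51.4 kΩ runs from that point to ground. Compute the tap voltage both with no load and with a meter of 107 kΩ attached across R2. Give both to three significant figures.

Unloaded: 4.30 V; loaded: 3.88 V

Open-circuit: V = 5.56 × 51.4/(15.0 + 51.4) = 4.30 V.
With the load, R2 becomes R2‖R_L = 34.72 kΩ, so V = 5.56 × 34.72/49.72 = 3.88 V.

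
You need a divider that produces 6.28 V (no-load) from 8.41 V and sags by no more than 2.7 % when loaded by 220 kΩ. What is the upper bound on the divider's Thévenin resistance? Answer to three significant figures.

Loading drop = R_th/(R_th + R_L) ≤ 0.0270, so R_th ≤ R_L · ε/(1−ε) = 220 kΩ × 0.0270/0.9730 = 6.10 kΩ.

R_th ≤ 6.10 kΩ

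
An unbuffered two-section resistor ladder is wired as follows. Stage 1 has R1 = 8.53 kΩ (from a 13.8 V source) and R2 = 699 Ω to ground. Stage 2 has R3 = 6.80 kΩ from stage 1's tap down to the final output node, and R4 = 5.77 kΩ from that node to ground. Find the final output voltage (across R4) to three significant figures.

V_out ≈ 0.456 V

Stage 2 presents R3+R4 = 12570 Ω as a load on stage 1's tap.
Stage 1's lower leg becomes R2‖(R3+R4) = 662.2 Ω, so V_mid = 13.8 × 662.2/9192 = 0.9941 V.
Stage 2 is itself unloaded: V_out = V_mid × R4/(R3+R4) = 0.9941 × 5770/12570 = 0.456 V.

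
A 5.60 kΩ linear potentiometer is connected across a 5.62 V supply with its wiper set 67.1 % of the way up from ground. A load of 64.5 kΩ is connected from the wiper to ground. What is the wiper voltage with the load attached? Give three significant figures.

V ≈ 3.70 V

The wiper splits the pot into (1−α)R = 1.842 kΩ above and αR = 3.758 kΩ below.
Lower section ‖ load = 3.551 kΩ.
V_wiper = 5.62 × 3.551/(1.842 + 3.551) = 3.70 V.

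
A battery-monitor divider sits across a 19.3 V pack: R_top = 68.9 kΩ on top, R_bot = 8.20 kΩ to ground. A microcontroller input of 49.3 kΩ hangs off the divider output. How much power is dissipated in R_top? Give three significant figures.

P ≈ 4.45 mW

Total resistance from the source is R_top + (R_bot‖R_L) = 75.93 kΩ, so I = 19.3/75.93 kΩ = 0.2542 mA.
P = I²·R_top = (0.2542 mA)² × 68.9 kΩ = 4.45 mW.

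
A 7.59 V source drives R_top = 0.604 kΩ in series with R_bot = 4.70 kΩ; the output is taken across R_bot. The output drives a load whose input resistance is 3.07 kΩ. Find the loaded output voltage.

V_out ≈ 5.73 V

The load sits in parallel with R_bot: R_bot‖R_L = (4700 × 3070) / (4700 + 3070) = 1857 Ω.
V_out = 7.59 × 1857 / (604 + 1857) = 7.59 × 1857/2461 = 5.73 V.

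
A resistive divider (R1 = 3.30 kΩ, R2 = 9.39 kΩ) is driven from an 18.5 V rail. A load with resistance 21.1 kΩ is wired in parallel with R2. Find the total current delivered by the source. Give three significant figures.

I ≈ 1.89 mA

R2‖R_L = 6.498 kΩ, so the source sees R1 + R2‖R_L = 9.798 kΩ.
I = 18.5 V / 9.798 kΩ = 1.89 mA.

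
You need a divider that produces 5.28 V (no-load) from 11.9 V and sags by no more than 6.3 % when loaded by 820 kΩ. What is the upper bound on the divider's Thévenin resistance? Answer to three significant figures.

Loading drop = R_th/(R_th + R_L) ≤ 0.0630, so R_th ≤ R_L · ε/(1−ε) = 820 kΩ × 0.0630/0.9370 = 55.1 kΩ.

R_th ≤ 55.1 kΩ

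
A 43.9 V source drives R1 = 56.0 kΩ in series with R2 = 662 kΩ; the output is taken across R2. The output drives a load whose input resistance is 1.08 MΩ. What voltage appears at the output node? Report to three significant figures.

V_out ≈ 38.6 V

The load sits in parallel with R2: R2‖R_L = (662 × 1080) / (662 + 1080) = 410.4 kΩ.
V_out = 43.9 × 410.4 / (56.0 + 410.4) = 43.9 × 410.4/466.4 = 38.6 V.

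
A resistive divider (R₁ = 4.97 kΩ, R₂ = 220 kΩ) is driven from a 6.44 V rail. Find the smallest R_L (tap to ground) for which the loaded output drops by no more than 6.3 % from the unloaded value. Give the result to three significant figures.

Output resistance R_th = R₁‖R₂ = (4.97 × 220)/225.0 = 4.860 kΩ.
The fractional drop is R_th/(R_th + R_L); requiring this ≤ 0.0630 gives R_L ≥ R_th(1/0.0630 − 1) = 4.860 × 14.87 = 72.3 kΩ.

R_L(min) ≈ 72.3 kΩ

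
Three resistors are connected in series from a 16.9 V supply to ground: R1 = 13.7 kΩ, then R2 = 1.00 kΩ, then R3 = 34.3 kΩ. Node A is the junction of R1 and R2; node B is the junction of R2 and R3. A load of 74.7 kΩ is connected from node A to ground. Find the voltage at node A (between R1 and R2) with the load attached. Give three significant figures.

V ≈ 10.8 V

Below node A the series string R2+R3 = 35.30 kΩ sits in parallel with the 74.7 kΩ load: 23.97 kΩ.
V_A = 16.9 × 23.97/(13.7 + 23.97) = 10.8 V.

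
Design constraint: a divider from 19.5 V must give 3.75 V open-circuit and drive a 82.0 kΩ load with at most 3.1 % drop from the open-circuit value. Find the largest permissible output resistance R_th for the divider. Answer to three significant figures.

Loading drop = R_th/(R_th + R_L) ≤ 0.0310, so R_th ≤ R_L · ε/(1−ε) = 82.0 kΩ × 0.0310/0.9690 = 2.62 kΩ.
(Any R1, R2 with R2/(R1+R2) = 0.192 and R1‖R2 ≤ 2.62 kΩ will meet the spec.)

R_th ≤ 2.62 kΩ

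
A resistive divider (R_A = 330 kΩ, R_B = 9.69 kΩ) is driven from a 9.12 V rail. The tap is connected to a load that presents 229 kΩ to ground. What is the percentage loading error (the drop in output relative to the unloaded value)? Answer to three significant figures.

The divider's output (Thévenin) resistance is R_A‖R_B = 9.414 kΩ.
Fractional drop under load = R_th/(R_th + R_L) = 9.414 / (9.414 + 229) = 0.03948.
So the output falls by 3.95 %.

3.95 %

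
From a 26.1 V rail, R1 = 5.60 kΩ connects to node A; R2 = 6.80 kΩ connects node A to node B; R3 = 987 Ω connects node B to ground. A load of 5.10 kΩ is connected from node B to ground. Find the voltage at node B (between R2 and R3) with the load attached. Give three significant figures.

At node B, R3 is in parallel with the load: R3‖R_L = 827.0 Ω.
Below node A the resistance is R2 + (R3‖R_L) = 7627 Ω, so V_A = 26.1 × 7627/13230 = 15.05 V.
Then V_B = V_A × (R3‖R_L)/(R2 + R3‖R_L) = 15.05 × 827.0/7627 = 1.63 V.

V ≈ 1.63 V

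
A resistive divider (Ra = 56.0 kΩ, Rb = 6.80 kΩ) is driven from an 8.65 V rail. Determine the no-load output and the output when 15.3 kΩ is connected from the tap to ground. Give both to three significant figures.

Unloaded: 0.937 V; loaded: 0.671 V

Open-circuit: V = 8.65 × 6.80/(56.0 + 6.80) = 0.937 V.
With the load, Rb becomes Rb‖R_L = 4.708 kΩ, so V = 8.65 × 4.708/60.71 = 0.671 V.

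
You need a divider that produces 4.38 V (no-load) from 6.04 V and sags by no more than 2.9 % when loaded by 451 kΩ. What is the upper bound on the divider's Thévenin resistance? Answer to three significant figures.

R_th ≤ 13.5 kΩ

Loading drop = R_th/(R_th + R_L) ≤ 0.0290, so R_th ≤ R_L · ε/(1−ε) = 451 kΩ × 0.0290/0.9710 = 13.5 kΩ.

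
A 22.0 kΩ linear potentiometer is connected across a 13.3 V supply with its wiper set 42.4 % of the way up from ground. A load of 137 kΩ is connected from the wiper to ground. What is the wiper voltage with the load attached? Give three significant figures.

The wiper splits the pot into (1−α)R = 12.67 kΩ above and αR = 9.328 kΩ below.
Lower section ‖ load = 8.733 kΩ.
V_wiper = 13.3 × 8.733/(12.67 + 8.733) = 5.43 V.

V ≈ 5.43 V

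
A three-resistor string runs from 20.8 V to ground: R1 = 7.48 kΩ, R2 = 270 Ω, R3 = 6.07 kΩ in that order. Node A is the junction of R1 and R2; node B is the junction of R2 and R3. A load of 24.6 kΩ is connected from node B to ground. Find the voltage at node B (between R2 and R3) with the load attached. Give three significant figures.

V ≈ 8.03 V

At node B, R3 is in parallel with the load: R3‖R_L = 4869 Ω.
Below node A the resistance is R2 + (R3‖R_L) = 5139 Ω, so V_A = 20.8 × 5139/12620 = 8.470 V.
Then V_B = V_A × (R3‖R_L)/(R2 + R3‖R_L) = 8.470 × 4869/5139 = 8.03 V.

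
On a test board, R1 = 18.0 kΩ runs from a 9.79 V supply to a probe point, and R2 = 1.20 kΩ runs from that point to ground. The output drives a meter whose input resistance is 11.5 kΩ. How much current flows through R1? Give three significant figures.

I ≈ 0.513 mA

R2‖R_L = 1.087 kΩ, so the source sees R1 + R2‖R_L = 19.09 kΩ.
I = 9.79 V / 19.09 kΩ = 0.513 mA.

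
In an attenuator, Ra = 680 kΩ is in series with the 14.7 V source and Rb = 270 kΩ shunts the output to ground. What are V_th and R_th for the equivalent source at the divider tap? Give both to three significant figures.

V_th = 4.18 V, R_th = 193 kΩ

V_th is the open-circuit tap voltage: 14.7 × 270/(680 + 270) = 4.18 V.
With the supply zeroed, Ra and Rb appear in parallel from the tap: R_th = Ra‖Rb = (680 × 270)/950.0 = 193 kΩ.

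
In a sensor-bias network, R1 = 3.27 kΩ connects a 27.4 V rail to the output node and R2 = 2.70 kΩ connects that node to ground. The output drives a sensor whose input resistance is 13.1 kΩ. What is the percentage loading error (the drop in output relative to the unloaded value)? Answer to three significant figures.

10.1 %

The divider's output (Thévenin) resistance is R1‖R2 = 1.479 kΩ.
Fractional drop under load = R_th/(R_th + R_L) = 1.479 / (1.479 + 13.1) = 0.1014.
So the output falls by 10.1 %.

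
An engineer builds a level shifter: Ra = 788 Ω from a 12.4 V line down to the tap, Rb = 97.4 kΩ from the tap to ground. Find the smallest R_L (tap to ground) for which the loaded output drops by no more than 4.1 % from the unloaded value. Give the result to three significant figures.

R_L(min) ≈ 18.3 kΩ

Output resistance R_th = Ra‖Rb = (788 × 97400)/98190 = 781.7 Ω.
The fractional drop is R_th/(R_th + R_L); requiring this ≤ 0.0410 gives R_L ≥ R_th(1/0.0410 − 1) = 781.7 × 23.39 = 18.3 kΩ.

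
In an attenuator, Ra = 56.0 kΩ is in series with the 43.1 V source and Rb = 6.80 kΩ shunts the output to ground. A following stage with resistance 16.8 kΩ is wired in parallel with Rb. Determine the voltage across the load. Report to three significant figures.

V_out ≈ 3.43 V

The load sits in parallel with Rb: Rb‖R_L = (6.80 × 16.8) / (6.80 + 16.8) = 4.841 kΩ.
V_out = 43.1 × 4.841 / (56.0 + 4.841) = 43.1 × 4.841/60.84 = 3.43 V.
(Unloaded it would have been 4.67 V.)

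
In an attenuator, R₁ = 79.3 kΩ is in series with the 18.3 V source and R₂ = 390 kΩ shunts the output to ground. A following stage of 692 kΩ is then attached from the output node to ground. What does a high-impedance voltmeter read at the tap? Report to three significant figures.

The load sits in parallel with R₂: R₂‖R_L = (390 × 692) / (390 + 692) = 249.4 kΩ.
V_out = 18.3 × 249.4 / (79.3 + 249.4) = 18.3 × 249.4/328.7 = 13.9 V.

V_out ≈ 13.9 V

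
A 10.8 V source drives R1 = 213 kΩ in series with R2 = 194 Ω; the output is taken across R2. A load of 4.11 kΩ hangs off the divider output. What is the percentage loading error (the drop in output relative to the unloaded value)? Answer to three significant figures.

4.50 %

The divider's output (Thévenin) resistance is R1‖R2 = 193.8 Ω.
Fractional drop under load = R_th/(R_th + R_L) = 193.8 / (193.8 + 4110) = 0.04504.
So the output falls by 4.50 %.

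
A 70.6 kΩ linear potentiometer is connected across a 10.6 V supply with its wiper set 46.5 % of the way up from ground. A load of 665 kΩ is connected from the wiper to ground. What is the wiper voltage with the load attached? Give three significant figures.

V ≈ 4.80 V

The wiper splits the pot into (1−α)R = 37.77 kΩ above and αR = 32.83 kΩ below.
Lower section ‖ load = 31.28 kΩ.
V_wiper = 10.6 × 31.28/(37.77 + 31.28) = 4.80 V.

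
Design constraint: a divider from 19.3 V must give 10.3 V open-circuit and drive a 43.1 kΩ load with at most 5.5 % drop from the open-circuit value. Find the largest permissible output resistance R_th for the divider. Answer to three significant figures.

R_th ≤ 2.51 kΩ

Loading drop = R_th/(R_th + R_L) ≤ 0.0550, so R_th ≤ R_L · ε/(1−ε) = 43.1 kΩ × 0.0550/0.9450 = 2.51 kΩ.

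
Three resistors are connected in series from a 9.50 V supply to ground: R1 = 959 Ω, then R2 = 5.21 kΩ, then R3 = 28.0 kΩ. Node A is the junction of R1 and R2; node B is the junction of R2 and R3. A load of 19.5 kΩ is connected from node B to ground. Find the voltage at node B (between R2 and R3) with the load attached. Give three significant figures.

At node B, R3 is in parallel with the load: R3‖R_L = 11490 Ω.
Below node A the resistance is R2 + (R3‖R_L) = 16700 Ω, so V_A = 9.50 × 16700/17660 = 8.984 V.
Then V_B = V_A × (R3‖R_L)/(R2 + R3‖R_L) = 8.984 × 11490/16700 = 6.18 V.

V ≈ 6.18 V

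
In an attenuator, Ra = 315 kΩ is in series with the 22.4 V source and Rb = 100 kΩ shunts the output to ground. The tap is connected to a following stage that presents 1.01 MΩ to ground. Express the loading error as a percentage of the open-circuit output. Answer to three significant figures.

6.99 %

The divider's output (Thévenin) resistance is Ra‖Rb = 75.90 kΩ.
Fractional drop under load = R_th/(R_th + R_L) = 75.90 / (75.90 + 1010) = 0.06990.
So the output falls by 6.99 %.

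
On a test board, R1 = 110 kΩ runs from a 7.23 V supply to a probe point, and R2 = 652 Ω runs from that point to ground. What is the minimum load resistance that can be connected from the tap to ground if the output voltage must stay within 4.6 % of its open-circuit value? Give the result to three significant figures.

R_L(min) ≈ 13.4 kΩ

Output resistance R_th = R1‖R2 = (110000 × 652)/110700 = 648.2 Ω.
The fractional drop is R_th/(R_th + R_L); requiring this ≤ 0.0460 gives R_L ≥ R_th(1/0.0460 − 1) = 648.2 × 20.74 = 13.4 kΩ.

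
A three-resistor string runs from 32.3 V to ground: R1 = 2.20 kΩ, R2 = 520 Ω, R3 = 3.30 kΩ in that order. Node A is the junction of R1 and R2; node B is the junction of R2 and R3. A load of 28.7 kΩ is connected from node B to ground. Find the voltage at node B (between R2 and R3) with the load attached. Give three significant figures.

At node B, R3 is in parallel with the load: R3‖R_L = 2960 Ω.
Below node A the resistance is R2 + (R3‖R_L) = 3480 Ω, so V_A = 32.3 × 3480/5680 = 19.79 V.
Then V_B = V_A × (R3‖R_L)/(R2 + R3‖R_L) = 19.79 × 2960/3480 = 16.8 V.

V ≈ 16.8 V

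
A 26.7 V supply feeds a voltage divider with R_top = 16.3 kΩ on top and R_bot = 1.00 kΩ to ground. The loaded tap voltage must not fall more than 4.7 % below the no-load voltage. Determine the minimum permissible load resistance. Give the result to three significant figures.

R_L(min) ≈ 19.1 kΩ

Output resistance R_th = R_top‖R_bot = (16300 × 1000)/17300 = 942.2 Ω.
The fractional drop is R_th/(R_th + R_L); requiring this ≤ 0.0470 gives R_L ≥ R_th(1/0.0470 − 1) = 942.2 × 20.28 = 19.1 kΩ.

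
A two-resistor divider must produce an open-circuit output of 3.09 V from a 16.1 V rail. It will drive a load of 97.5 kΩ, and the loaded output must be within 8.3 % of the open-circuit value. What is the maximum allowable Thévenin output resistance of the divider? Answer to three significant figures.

Loading drop = R_th/(R_th + R_L) ≤ 0.0830, so R_th ≤ R_L · ε/(1−ε) = 97.5 kΩ × 0.0830/0.9170 = 8.82 kΩ.
(Any R1, R2 with R2/(R1+R2) = 0.192 and R1‖R2 ≤ 8.82 kΩ will meet the spec.)

R_th ≤ 8.82 kΩ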